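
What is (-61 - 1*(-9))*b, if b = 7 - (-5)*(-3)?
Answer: 416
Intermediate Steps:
b = -8 (b = 7 - 1*15 = 7 - 15 = -8)
(-61 - 1*(-9))*b = (-61 - 1*(-9))*(-8) = (-61 + 9)*(-8) = -52*(-8) = 416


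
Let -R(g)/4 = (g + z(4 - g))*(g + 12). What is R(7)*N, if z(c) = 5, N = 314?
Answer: -286368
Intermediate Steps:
R(g) = -4*(5 + g)*(12 + g) (R(g) = -4*(g + 5)*(g + 12) = -4*(5 + g)*(12 + g))
R(7)*N = (-240 - 68*7 - 4*7**2)*314 = (-240 - 476 - 4*49)*314 = (-240 - 476 - 196)*314 = -912*314 = -286368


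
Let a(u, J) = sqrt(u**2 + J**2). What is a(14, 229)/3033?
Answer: sqrt(52637)/3033 ≈ 0.075644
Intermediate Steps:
a(u, J) = sqrt(J**2 + u**2)
a(14, 229)/3033 = sqrt(229**2 + 14**2)/3033 = sqrt(52441 + 196)*(1/3033) = sqrt(52637)*(1/3033) = sqrt(52637)/3033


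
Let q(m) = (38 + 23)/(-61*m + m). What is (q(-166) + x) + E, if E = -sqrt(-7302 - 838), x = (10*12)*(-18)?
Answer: -21513539/9960 - 2*I*sqrt(2035) ≈ -2160.0 - 90.222*I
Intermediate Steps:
x = -2160 (x = 120*(-18) = -2160)
E = -2*I*sqrt(2035) (E = -sqrt(-8140) = -2*I*sqrt(2035) ≈ -90.222*I)
q(m) = -61/(60*m) (q(m) = 61/((-60*m)) = 61*(-1/(60*m)) = -61/(60*m))
(q(-166) + x) + E = (-61/60/(-166) - 2160) - 2*I*sqrt(2035) = (-61/60*(-1/166) - 2160) - 2*I*sqrt(2035) = (61/9960 - 2160) - 2*I*sqrt(2035) = -21513539/9960 - 2*I*sqrt(2035)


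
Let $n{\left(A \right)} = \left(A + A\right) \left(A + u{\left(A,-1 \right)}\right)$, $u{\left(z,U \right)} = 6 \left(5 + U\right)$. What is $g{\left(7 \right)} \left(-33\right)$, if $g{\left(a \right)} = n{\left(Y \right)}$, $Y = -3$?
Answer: $4158$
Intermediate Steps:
$u{\left(z,U \right)} = 30 + 6 U$
$n{\left(A \right)} = 2 A \left(24 + A\right)$ ($n{\left(A \right)} = \left(A + A\right) \left(A + \left(30 + 6 \left(-1\right)\right)\right) = 2 A \left(A + \left(30 - 6\right)\right) = 2 A \left(A + 24\right) = 2 A \left(24 + A\right)$)
$g{\left(a \right)} = -126$ ($g{\left(a \right)} = 2 \left(-3\right) \left(24 - 3\right) = 2 \left(-3\right) 21 = -126$)
$g{\left(7 \right)} \left(-33\right) = \left(-126\right) \left(-33\right) = 4158$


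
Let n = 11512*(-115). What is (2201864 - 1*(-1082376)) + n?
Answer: 1960360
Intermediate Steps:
n = -1323880
(2201864 - 1*(-1082376)) + n = (2201864 - 1*(-1082376)) - 1323880 = (2201864 + 1082376) - 1323880 = 3284240 - 1323880 = 1960360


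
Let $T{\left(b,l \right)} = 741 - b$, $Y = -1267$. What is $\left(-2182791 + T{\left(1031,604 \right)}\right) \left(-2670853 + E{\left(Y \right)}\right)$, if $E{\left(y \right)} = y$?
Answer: $5833454401720$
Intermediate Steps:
$\left(-2182791 + T{\left(1031,604 \right)}\right) \left(-2670853 + E{\left(Y \right)}\right) = \left(-2182791 + \left(741 - 1031\right)\right) \left(-2670853 - 1267\right) = \left(-2182791 + \left(741 - 1031\right)\right) \left(-2672120\right) = \left(-2182791 - 290\right) \left(-2672120\right) = \left(-2183081\right) \left(-2672120\right) = 5833454401720$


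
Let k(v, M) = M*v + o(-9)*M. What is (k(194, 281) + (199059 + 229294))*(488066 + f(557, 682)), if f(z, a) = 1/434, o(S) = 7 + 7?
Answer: 14730643115235/62 ≈ 2.3759e+11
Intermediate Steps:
o(S) = 14
f(z, a) = 1/434
k(v, M) = 14*M + M*v (k(v, M) = M*v + 14*M = 14*M + M*v)
(k(194, 281) + (199059 + 229294))*(488066 + f(557, 682)) = (281*(14 + 194) + (199059 + 229294))*(488066 + 1/434) = (281*208 + 428353)*(211820645/434) = (58448 + 428353)*(211820645/434) = 486801*(211820645/434) = 14730643115235/62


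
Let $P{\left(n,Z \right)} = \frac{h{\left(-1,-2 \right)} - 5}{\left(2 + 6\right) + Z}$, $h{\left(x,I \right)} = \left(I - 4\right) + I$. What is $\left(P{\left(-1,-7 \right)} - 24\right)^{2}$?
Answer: $1369$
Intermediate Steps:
$h{\left(x,I \right)} = -4 + 2 I$ ($h{\left(x,I \right)} = \left(-4 + I\right) + I = -4 + 2 I$)
$P{\left(n,Z \right)} = - \frac{13}{8 + Z}$ ($P{\left(n,Z \right)} = \frac{\left(-4 + 2 \left(-2\right)\right) - 5}{\left(2 + 6\right) + Z} = \frac{\left(-4 - 4\right) - 5}{8 + Z} = \frac{-8 - 5}{8 + Z} = - \frac{13}{8 + Z}$)
$\left(P{\left(-1,-7 \right)} - 24\right)^{2} = \left(- \frac{13}{8 - 7} - 24\right)^{2} = \left(- \frac{13}{1} - 24\right)^{2} = \left(\left(-13\right) 1 - 24\right)^{2} = \left(-13 - 24\right)^{2} = \left(-37\right)^{2} = 1369$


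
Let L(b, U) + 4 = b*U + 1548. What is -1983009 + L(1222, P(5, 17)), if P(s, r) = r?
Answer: -1960691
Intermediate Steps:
L(b, U) = 1544 + U*b (L(b, U) = -4 + (b*U + 1548) = -4 + (U*b + 1548) = -4 + (1548 + U*b) = 1544 + U*b)
-1983009 + L(1222, P(5, 17)) = -1983009 + (1544 + 17*1222) = -1983009 + (1544 + 20774) = -1983009 + 22318 = -1960691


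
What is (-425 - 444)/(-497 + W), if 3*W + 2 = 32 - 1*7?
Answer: 2607/1468 ≈ 1.7759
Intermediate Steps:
W = 23/3 (W = -2/3 + (32 - 1*7)/3 = -2/3 + (32 - 7)/3 = -2/3 + (1/3)*25 = -2/3 + 25/3 = 23/3 ≈ 7.6667)
(-425 - 444)/(-497 + W) = (-425 - 444)/(-497 + 23/3) = -869/(-1468/3) = -869*(-3/1468) = 2607/1468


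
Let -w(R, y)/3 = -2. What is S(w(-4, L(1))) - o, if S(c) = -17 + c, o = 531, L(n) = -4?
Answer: -542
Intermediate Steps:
w(R, y) = 6 (w(R, y) = -3*(-2) = 6)
S(w(-4, L(1))) - o = (-17 + 6) - 1*531 = -11 - 531 = -542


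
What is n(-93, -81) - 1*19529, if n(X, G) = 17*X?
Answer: -21110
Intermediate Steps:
n(-93, -81) - 1*19529 = 17*(-93) - 1*19529 = -1581 - 19529 = -21110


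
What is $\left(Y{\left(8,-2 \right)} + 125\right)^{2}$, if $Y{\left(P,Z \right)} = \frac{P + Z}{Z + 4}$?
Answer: $16384$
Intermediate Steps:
$Y{\left(P,Z \right)} = \frac{P + Z}{4 + Z}$
$\left(Y{\left(8,-2 \right)} + 125\right)^{2} = \left(\frac{8 - 2}{4 - 2} + 125\right)^{2} = \left(\frac{1}{2} \cdot 6 + 125\right)^{2} = \left(3 + 125\right)^{2} = 128^{2} = 16384$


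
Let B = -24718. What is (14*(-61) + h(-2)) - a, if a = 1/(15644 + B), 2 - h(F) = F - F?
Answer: -7731047/9074 ≈ -852.00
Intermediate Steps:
h(F) = 2 (h(F) = 2 - (F - F) = 2 - 1*0 = 2 + 0 = 2)
a = -1/9074 (a = 1/(15644 - 24718) = 1/(-9074) = -1/9074 ≈ -0.00011021)
(14*(-61) + h(-2)) - a = (14*(-61) + 2) - 1*(-1/9074) = (-854 + 2) + 1/9074 = -852 + 1/9074 = -7731047/9074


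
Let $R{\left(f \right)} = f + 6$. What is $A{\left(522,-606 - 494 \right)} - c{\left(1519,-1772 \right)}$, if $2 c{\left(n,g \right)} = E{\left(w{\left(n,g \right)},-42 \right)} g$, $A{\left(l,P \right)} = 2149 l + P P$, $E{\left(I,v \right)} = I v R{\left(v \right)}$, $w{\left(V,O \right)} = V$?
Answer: $2037232786$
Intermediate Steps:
$R{\left(f \right)} = 6 + f$
$E{\left(I,v \right)} = I v \left(6 + v\right)$
$A{\left(l,P \right)} = P^{2} + 2149 l$ ($A{\left(l,P \right)} = 2149 l + P^{2} = P^{2} + 2149 l$)
$c{\left(n,g \right)} = 756 g n$ ($c{\left(n,g \right)} = \frac{n \left(-42\right) \left(6 - 42\right) g}{2} = \frac{n \left(-42\right) \left(-36\right) g}{2} = \frac{1512 n g}{2} = \frac{1512 g n}{2} = 756 g n$)
$A{\left(522,-606 - 494 \right)} - c{\left(1519,-1772 \right)} = \left(\left(-606 - 494\right)^{2} + 2149 \cdot 522\right) - 756 \left(-1772\right) 1519 = \left(\left(-1100\right)^{2} + 1121778\right) - -2034901008 = \left(1210000 + 1121778\right) + 2034901008 = 2331778 + 2034901008 = 2037232786$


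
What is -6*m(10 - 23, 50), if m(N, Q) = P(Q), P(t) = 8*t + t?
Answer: -2700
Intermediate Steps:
P(t) = 9*t
m(N, Q) = 9*Q
-6*m(10 - 23, 50) = -54*50 = -6*450 = -2700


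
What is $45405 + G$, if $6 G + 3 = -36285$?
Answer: $39357$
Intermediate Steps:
$G = -6048$ ($G = - \frac{1}{2} + \frac{1}{6} \left(-36285\right) = - \frac{1}{2} - \frac{12095}{2} = -6048$)
$45405 + G = 45405 - 6048 = 39357$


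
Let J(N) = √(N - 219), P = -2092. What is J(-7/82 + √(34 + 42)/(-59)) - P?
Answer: 2092 + √(-5127965530 - 793432*√19)/4838 ≈ 2092.0 + 14.807*I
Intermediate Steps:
J(N) = √(-219 + N)
J(-7/82 + √(34 + 42)/(-59)) - P = √(-219 + (-7/82 + √(34 + 42)/(-59))) - 1*(-2092) = √(-219 + (-7*1/82 + √76*(-1/59))) + 2092 = √(-219 + (-7/82 + (2*√19)*(-1/59))) + 2092 = √(-219 + (-7/82 - 2*√19/59)) + 2092 = √(-17965/82 - 2*√19/59) + 2092 = 2092 + √(-17965/82 - 2*√19/59)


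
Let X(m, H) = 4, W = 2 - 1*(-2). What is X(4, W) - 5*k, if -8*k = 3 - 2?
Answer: 37/8 ≈ 4.6250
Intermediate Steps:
W = 4 (W = 2 + 2 = 4)
k = -⅛ (k = -(3 - 2)/8 = -⅛*1 = -⅛ ≈ -0.12500)
X(4, W) - 5*k = 4 - 5*(-⅛) = 4 + 5/8 = 37/8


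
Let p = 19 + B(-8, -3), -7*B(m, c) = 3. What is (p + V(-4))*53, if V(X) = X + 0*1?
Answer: 5406/7 ≈ 772.29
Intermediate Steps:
V(X) = X (V(X) = X + 0 = X)
B(m, c) = -3/7 (B(m, c) = -⅐*3 = -3/7)
p = 130/7 (p = 19 - 3/7 = 130/7 ≈ 18.571)
(p + V(-4))*53 = (130/7 - 4)*53 = (102/7)*53 = 5406/7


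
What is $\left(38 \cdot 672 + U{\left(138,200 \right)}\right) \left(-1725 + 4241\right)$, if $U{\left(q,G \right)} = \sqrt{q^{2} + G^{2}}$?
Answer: $64248576 + 5032 \sqrt{14761} \approx 6.486 \cdot 10^{7}$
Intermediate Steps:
$U{\left(q,G \right)} = \sqrt{G^{2} + q^{2}}$
$\left(38 \cdot 672 + U{\left(138,200 \right)}\right) \left(-1725 + 4241\right) = \left(38 \cdot 672 + \sqrt{200^{2} + 138^{2}}\right) \left(-1725 + 4241\right) = \left(25536 + \sqrt{40000 + 19044}\right) 2516 = \left(25536 + \sqrt{59044}\right) 2516 = \left(25536 + 2 \sqrt{14761}\right) 2516 = 64248576 + 5032 \sqrt{14761}$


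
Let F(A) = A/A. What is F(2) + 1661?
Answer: 1662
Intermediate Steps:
F(A) = 1
F(2) + 1661 = 1 + 1661 = 1662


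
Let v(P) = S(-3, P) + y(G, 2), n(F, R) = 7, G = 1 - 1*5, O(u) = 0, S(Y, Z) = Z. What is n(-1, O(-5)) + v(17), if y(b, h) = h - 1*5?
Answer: 21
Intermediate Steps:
G = -4 (G = 1 - 5 = -4)
y(b, h) = -5 + h (y(b, h) = h - 5 = -5 + h)
v(P) = -3 + P (v(P) = P + (-5 + 2) = P - 3 = -3 + P)
n(-1, O(-5)) + v(17) = 7 + (-3 + 17) = 7 + 14 = 21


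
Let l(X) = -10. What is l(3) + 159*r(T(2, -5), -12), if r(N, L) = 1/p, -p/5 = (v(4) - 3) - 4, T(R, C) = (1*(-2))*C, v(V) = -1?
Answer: -241/40 ≈ -6.0250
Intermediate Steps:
T(R, C) = -2*C
p = 40 (p = -5*((-1 - 3) - 4) = -5*(-4 - 4) = -5*(-8) = 40)
r(N, L) = 1/40
l(3) + 159*r(T(2, -5), -12) = -10 + 159*(1/40) = -10 + 159/40 = -241/40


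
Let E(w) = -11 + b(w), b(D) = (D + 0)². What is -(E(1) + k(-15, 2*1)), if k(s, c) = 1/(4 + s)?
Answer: 111/11 ≈ 10.091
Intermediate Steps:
b(D) = D²
E(w) = -11 + w²
-(E(1) + k(-15, 2*1)) = -((-11 + 1²) + 1/(4 - 15)) = -((-11 + 1) + 1/(-11)) = -(-10 - 1/11) = -1*(-111/11) = 111/11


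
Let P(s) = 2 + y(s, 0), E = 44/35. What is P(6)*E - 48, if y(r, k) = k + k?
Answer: -1592/35 ≈ -45.486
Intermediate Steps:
y(r, k) = 2*k
E = 44/35 (E = 44*(1/35) = 44/35 ≈ 1.2571)
P(s) = 2 (P(s) = 2 + 2*0 = 2 + 0 = 2)
P(6)*E - 48 = 2*(44/35) - 48 = 88/35 - 48 = -1592/35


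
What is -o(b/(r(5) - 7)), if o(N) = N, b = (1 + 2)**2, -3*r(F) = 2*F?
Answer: 27/31 ≈ 0.87097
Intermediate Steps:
r(F) = -2*F/3
b = 9 (b = 3**2 = 9)
-o(b/(r(5) - 7)) = -9/(-2/3*5 - 7) = -9/(-10/3 - 7) = -9/(-31/3) = -(-3)*9/31 = -1*(-27/31) = 27/31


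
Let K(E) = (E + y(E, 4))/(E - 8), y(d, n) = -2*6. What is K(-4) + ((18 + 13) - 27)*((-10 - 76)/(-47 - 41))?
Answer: 173/33 ≈ 5.2424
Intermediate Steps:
y(d, n) = -12
K(E) = (-12 + E)/(-8 + E) (K(E) = (E - 12)/(E - 8) = (-12 + E)/(-8 + E))
K(-4) + ((18 + 13) - 27)*((-10 - 76)/(-47 - 41)) = (-12 - 4)/(-8 - 4) + ((18 + 13) - 27)*((-10 - 76)/(-47 - 41)) = -16/(-12) + (31 - 27)*(-86/(-88)) = -1/12*(-16) + 4*(-86*(-1/88)) = 4/3 + 4*(43/44) = 4/3 + 43/11 = 173/33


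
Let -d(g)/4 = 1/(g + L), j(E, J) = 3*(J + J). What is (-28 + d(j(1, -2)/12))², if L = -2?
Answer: 6400/9 ≈ 711.11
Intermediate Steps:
j(E, J) = 6*J (j(E, J) = 3*(2*J) = 6*J)
d(g) = -4/(-2 + g) (d(g) = -4/(g - 2) = -4/(-2 + g))
(-28 + d(j(1, -2)/12))² = (-28 - 4/(-2 + (6*(-2))/12))² = (-28 - 4/(-2 - 12*1/12))² = (-28 - 4/(-2 - 1))² = (-28 - 4/(-3))² = (-28 - 4*(-⅓))² = (-28 + 4/3)² = (-80/3)² = 6400/9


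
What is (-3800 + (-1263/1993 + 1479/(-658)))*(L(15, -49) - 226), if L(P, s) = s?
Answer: 1371445872775/1311394 ≈ 1.0458e+6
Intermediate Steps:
(-3800 + (-1263/1993 + 1479/(-658)))*(L(15, -49) - 226) = (-3800 + (-1263/1993 + 1479/(-658)))*(-49 - 226) = (-3800 + (-1263*1/1993 + 1479*(-1/658)))*(-275) = (-3800 + (-1263/1993 - 1479/658))*(-275) = (-3800 - 3778701/1311394)*(-275) = -4987075901/1311394*(-275) = 1371445872775/1311394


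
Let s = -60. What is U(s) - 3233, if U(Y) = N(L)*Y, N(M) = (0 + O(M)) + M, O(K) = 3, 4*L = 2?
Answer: -3443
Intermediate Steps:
L = 1/2 (L = (1/4)*2 = 1/2 ≈ 0.50000)
N(M) = 3 + M (N(M) = (0 + 3) + M = 3 + M)
U(Y) = 7*Y/2 (U(Y) = (3 + 1/2)*Y = 7*Y/2)
U(s) - 3233 = (7/2)*(-60) - 3233 = -210 - 3233 = -3443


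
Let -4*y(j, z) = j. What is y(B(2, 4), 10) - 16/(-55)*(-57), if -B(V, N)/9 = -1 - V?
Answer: -5133/220 ≈ -23.332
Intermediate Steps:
B(V, N) = 9 + 9*V (B(V, N) = -9*(-1 - V) = 9 + 9*V)
y(j, z) = -j/4
y(B(2, 4), 10) - 16/(-55)*(-57) = -(9 + 9*2)/4 - 16/(-55)*(-57) = -(9 + 18)/4 - 16*(-1/55)*(-57) = -¼*27 + (16/55)*(-57) = -27/4 - 912/55 = -5133/220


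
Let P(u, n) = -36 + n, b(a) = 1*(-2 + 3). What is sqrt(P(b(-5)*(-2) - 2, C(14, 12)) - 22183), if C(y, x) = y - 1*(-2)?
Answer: 3*I*sqrt(2467) ≈ 149.01*I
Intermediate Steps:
b(a) = 1 (b(a) = 1*1 = 1)
C(y, x) = 2 + y (C(y, x) = y + 2 = 2 + y)
sqrt(P(b(-5)*(-2) - 2, C(14, 12)) - 22183) = sqrt((-36 + (2 + 14)) - 22183) = sqrt((-36 + 16) - 22183) = sqrt(-20 - 22183) = sqrt(-22203) = 3*I*sqrt(2467)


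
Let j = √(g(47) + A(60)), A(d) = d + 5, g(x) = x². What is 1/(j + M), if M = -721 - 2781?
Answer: -1751/6130865 - √2274/12261730 ≈ -0.00028949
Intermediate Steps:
A(d) = 5 + d
M = -3502
j = √2274 (j = √(47² + (5 + 60)) = √(2209 + 65) = √2274 ≈ 47.686)
1/(j + M) = 1/(√2274 - 3502) = 1/(-3502 + √2274)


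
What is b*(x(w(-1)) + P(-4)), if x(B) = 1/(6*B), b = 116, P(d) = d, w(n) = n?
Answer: -1450/3 ≈ -483.33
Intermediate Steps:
x(B) = 1/(6*B)
b*(x(w(-1)) + P(-4)) = 116*((1/6)/(-1) - 4) = 116*((1/6)*(-1) - 4) = 116*(-1/6 - 4) = 116*(-25/6) = -1450/3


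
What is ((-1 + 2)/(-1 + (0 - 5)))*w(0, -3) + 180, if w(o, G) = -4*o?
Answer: 180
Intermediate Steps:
((-1 + 2)/(-1 + (0 - 5)))*w(0, -3) + 180 = ((-1 + 2)/(-1 + (0 - 5)))*(-4*0) + 180 = (1/(-1 - 5))*0 + 180 = (1/(-6))*0 + 180 = (1*(-1/6))*0 + 180 = -1/6*0 + 180 = 0 + 180 = 180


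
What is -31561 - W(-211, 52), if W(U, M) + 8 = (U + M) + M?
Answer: -31446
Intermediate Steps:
W(U, M) = -8 + U + 2*M (W(U, M) = -8 + ((U + M) + M) = -8 + ((M + U) + M) = -8 + (U + 2*M) = -8 + U + 2*M)
-31561 - W(-211, 52) = -31561 - (-8 - 211 + 2*52) = -31561 - (-8 - 211 + 104) = -31561 - 1*(-115) = -31561 + 115 = -31446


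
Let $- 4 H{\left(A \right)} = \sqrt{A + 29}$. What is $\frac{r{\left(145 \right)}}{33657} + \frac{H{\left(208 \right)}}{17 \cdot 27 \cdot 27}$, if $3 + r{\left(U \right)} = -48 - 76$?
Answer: $- \frac{127}{33657} - \frac{\sqrt{237}}{49572} \approx -0.0040839$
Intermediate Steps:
$H{\left(A \right)} = - \frac{\sqrt{29 + A}}{4}$ ($H{\left(A \right)} = - \frac{\sqrt{A + 29}}{4} = - \frac{\sqrt{29 + A}}{4}$)
$r{\left(U \right)} = -127$ ($r{\left(U \right)} = -3 - 124 = -127$)
$\frac{r{\left(145 \right)}}{33657} + \frac{H{\left(208 \right)}}{17 \cdot 27 \cdot 27} = - \frac{127}{33657} + \frac{\left(- \frac{1}{4}\right) \sqrt{29 + 208}}{17 \cdot 27 \cdot 27} = \left(-127\right) \frac{1}{33657} + \frac{\left(- \frac{1}{4}\right) \sqrt{237}}{459 \cdot 27} = - \frac{127}{33657} + \frac{\left(- \frac{1}{4}\right) \sqrt{237}}{12393} = - \frac{127}{33657} + - \frac{\sqrt{237}}{4} \cdot \frac{1}{12393} = - \frac{127}{33657} - \frac{\sqrt{237}}{49572}$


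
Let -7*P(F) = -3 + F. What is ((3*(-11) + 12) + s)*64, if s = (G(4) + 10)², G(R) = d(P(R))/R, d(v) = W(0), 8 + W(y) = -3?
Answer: 2020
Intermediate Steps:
W(y) = -11 (W(y) = -8 - 3 = -11)
P(F) = 3/7 - F/7 (P(F) = -(-3 + F)/7 = 3/7 - F/7)
d(v) = -11
G(R) = -11/R
s = 841/16 (s = (-11/4 + 10)² = (29/4)² = 841/16 ≈ 52.563)
((3*(-11) + 12) + s)*64 = ((3*(-11) + 12) + 841/16)*64 = ((-33 + 12) + 841/16)*64 = (-21 + 841/16)*64 = (505/16)*64 = 2020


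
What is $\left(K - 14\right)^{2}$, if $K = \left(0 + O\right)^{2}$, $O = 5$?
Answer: $121$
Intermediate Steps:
$K = 25$ ($K = \left(0 + 5\right)^{2} = 5^{2} = 25$)
$\left(K - 14\right)^{2} = \left(25 - 14\right)^{2} = 11^{2} = 121$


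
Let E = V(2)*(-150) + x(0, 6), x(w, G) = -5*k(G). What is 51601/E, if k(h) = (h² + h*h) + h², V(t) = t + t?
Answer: -51601/1140 ≈ -45.264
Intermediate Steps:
V(t) = 2*t
k(h) = 3*h² (k(h) = (h² + h²) + h² = 2*h² + h² = 3*h²)
x(w, G) = -15*G²
E = -1140 (E = (2*2)*(-150) - 15*6² = 4*(-150) - 15*36 = -600 - 540 = -1140)
51601/E = 51601/(-1140) = 51601*(-1/1140) = -51601/1140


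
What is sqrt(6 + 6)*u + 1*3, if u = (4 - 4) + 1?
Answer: 3 + 2*sqrt(3) ≈ 6.4641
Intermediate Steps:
u = 1 (u = 0 + 1 = 1)
sqrt(6 + 6)*u + 1*3 = sqrt(6 + 6)*1 + 1*3 = sqrt(12)*1 + 3 = (2*sqrt(3))*1 + 3 = 2*sqrt(3) + 3 = 3 + 2*sqrt(3)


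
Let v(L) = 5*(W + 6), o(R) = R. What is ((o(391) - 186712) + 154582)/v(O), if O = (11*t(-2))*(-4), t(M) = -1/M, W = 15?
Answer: -31739/105 ≈ -302.28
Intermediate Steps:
O = -22 (O = (11*(-1/(-2)))*(-4) = (11*(-1*(-½)))*(-4) = (11*(½))*(-4) = (11/2)*(-4) = -22)
v(L) = 105 (v(L) = 5*(15 + 6) = 5*21 = 105)
((o(391) - 186712) + 154582)/v(O) = ((391 - 186712) + 154582)/105 = (-186321 + 154582)*(1/105) = -31739*1/105 = -31739/105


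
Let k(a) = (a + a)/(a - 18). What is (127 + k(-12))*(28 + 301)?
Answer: 210231/5 ≈ 42046.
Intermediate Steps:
k(a) = 2*a/(-18 + a) (k(a) = (2*a)/(-18 + a) = 2*a/(-18 + a))
(127 + k(-12))*(28 + 301) = (127 + 2*(-12)/(-18 - 12))*(28 + 301) = (127 + 2*(-12)/(-30))*329 = (127 + 2*(-12)*(-1/30))*329 = (127 + ⅘)*329 = (639/5)*329 = 210231/5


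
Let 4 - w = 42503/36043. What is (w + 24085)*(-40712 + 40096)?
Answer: -4021124448/271 ≈ -1.4838e+7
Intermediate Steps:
w = 5351/1897 (w = 4 - 42503/36043 = 4 - 1*2237/1897 = 4 - 2237/1897 = 5351/1897 ≈ 2.8208)
(w + 24085)*(-40712 + 40096) = (5351/1897 + 24085)*(-40712 + 40096) = (45694596/1897)*(-616) = -4021124448/271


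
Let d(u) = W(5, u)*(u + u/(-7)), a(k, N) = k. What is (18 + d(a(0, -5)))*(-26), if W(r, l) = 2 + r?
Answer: -468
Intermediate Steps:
d(u) = 6*u (d(u) = (2 + 5)*(u + u/(-7)) = 7*(u + u*(-⅐)) = 7*(u - u/7) = 7*(6*u/7) = 6*u)
(18 + d(a(0, -5)))*(-26) = (18 + 6*0)*(-26) = (18 + 0)*(-26) = 18*(-26) = -468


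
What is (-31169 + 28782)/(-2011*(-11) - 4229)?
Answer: -341/2556 ≈ -0.13341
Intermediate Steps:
(-31169 + 28782)/(-2011*(-11) - 4229) = -2387/(22121 - 4229) = -2387/17892 = -2387*1/17892 = -341/2556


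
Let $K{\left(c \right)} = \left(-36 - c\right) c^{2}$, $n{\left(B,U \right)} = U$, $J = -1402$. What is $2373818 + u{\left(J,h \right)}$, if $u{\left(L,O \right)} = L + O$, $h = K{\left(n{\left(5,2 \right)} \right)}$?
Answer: $2372264$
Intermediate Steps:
$K{\left(c \right)} = c^{2} \left(-36 - c\right)$
$h = -152$ ($h = 2^{2} \left(-36 - 2\right) = 4 \left(-36 - 2\right) = 4 \left(-38\right) = -152$)
$2373818 + u{\left(J,h \right)} = 2373818 - 1554 = 2372264$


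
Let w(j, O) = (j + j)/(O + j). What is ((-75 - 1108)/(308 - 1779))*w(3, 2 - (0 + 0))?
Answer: 7098/7355 ≈ 0.96506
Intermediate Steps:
w(j, O) = 2*j/(O + j) (w(j, O) = (2*j)/(O + j) = 2*j/(O + j))
((-75 - 1108)/(308 - 1779))*w(3, 2 - (0 + 0)) = ((-75 - 1108)/(308 - 1779))*(2*3/((2 - (0 + 0)) + 3)) = (-1183/(-1471))*(2*3/((2 - 1*0) + 3)) = (-1183*(-1/1471))*(2*3/((2 + 0) + 3)) = 1183*(2*3/(2 + 3))/1471 = 1183*(2*3/5)/1471 = 1183*(2*3*(⅕))/1471 = (1183/1471)*(6/5) = 7098/7355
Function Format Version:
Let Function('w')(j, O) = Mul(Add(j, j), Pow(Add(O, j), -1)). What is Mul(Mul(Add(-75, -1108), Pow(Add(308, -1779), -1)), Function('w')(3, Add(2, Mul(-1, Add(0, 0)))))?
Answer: Rational(7098, 7355) ≈ 0.96506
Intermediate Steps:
Function('w')(j, O) = Mul(2, j, Pow(Add(O, j), -1)) (Function('w')(j, O) = Mul(Mul(2, j), Pow(Add(O, j), -1)) = Mul(2, j, Pow(Add(O, j), -1)))
Mul(Mul(Add(-75, -1108), Pow(Add(308, -1779), -1)), Function('w')(3, Add(2, Mul(-1, Add(0, 0))))) = Mul(Mul(Add(-75, -1108), Pow(Add(308, -1779), -1)), Mul(2, 3, Pow(Add(Add(2, Mul(-1, Add(0, 0))), 3), -1))) = Mul(Mul(-1183, Pow(-1471, -1)), Mul(2, 3, Pow(Add(Add(2, Mul(-1, 0)), 3), -1))) = Mul(Mul(-1183, Rational(-1, 1471)), Mul(2, 3, Pow(Add(Add(2, 0), 3), -1))) = Mul(Rational(1183, 1471), Mul(2, 3, Pow(Add(2, 3), -1))) = Mul(Rational(1183, 1471), Mul(2, 3, Pow(5, -1))) = Mul(Rational(1183, 1471), Mul(2, 3, Rational(1, 5))) = Mul(Rational(1183, 1471), Rational(6, 5)) = Rational(7098, 7355)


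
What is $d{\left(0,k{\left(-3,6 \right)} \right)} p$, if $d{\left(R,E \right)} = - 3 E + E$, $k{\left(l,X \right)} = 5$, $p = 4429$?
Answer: $-44290$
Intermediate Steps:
$d{\left(R,E \right)} = - 2 E$
$d{\left(0,k{\left(-3,6 \right)} \right)} p = \left(-2\right) 5 \cdot 4429 = \left(-10\right) 4429 = -44290$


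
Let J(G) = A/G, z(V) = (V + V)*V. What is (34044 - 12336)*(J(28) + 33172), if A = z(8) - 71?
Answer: 5040993771/7 ≈ 7.2014e+8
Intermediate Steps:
z(V) = 2*V² (z(V) = (2*V)*V = 2*V²)
A = 57 (A = 2*8² - 71 = 2*64 - 71 = 128 - 71 = 57)
J(G) = 57/G
(34044 - 12336)*(J(28) + 33172) = (34044 - 12336)*(57/28 + 33172) = 21708*(57*(1/28) + 33172) = 21708*(57/28 + 33172) = 21708*(928873/28) = 5040993771/7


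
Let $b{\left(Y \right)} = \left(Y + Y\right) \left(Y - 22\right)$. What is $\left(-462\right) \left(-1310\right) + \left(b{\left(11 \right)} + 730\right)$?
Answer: $605708$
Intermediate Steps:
$b{\left(Y \right)} = 2 Y \left(-22 + Y\right)$
$\left(-462\right) \left(-1310\right) + \left(b{\left(11 \right)} + 730\right) = \left(-462\right) \left(-1310\right) + \left(2 \cdot 11 \left(-22 + 11\right) + 730\right) = 605220 + \left(2 \cdot 11 \left(-11\right) + 730\right) = 605220 + \left(-242 + 730\right) = 605220 + 488 = 605708$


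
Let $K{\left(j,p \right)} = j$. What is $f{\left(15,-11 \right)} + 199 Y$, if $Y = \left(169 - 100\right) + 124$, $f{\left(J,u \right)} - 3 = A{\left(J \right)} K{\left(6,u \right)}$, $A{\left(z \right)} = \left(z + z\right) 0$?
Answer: $38410$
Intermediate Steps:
$A{\left(z \right)} = 0$ ($A{\left(z \right)} = 2 z 0 = 0$)
$f{\left(J,u \right)} = 3$ ($f{\left(J,u \right)} = 3 + 0 \cdot 6 = 3 + 0 = 3$)
$Y = 193$ ($Y = 69 + 124 = 193$)
$f{\left(15,-11 \right)} + 199 Y = 3 + 199 \cdot 193 = 3 + 38407 = 38410$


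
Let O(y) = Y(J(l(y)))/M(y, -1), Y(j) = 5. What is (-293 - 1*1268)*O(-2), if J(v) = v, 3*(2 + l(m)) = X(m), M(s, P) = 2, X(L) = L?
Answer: -7805/2 ≈ -3902.5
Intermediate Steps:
l(m) = -2 + m/3
O(y) = 5/2
(-293 - 1*1268)*O(-2) = (-293 - 1*1268)*(5/2) = (-293 - 1268)*(5/2) = -1561*5/2 = -7805/2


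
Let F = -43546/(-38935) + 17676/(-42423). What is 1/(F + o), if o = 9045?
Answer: 550579835/4980380986541 ≈ 0.00011055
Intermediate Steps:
F = 386378966/550579835 (F = -43546*(-1/38935) + 17676*(-1/42423) = 43546/38935 - 5892/14141 = 386378966/550579835 ≈ 0.70177)
1/(F + o) = 1/(386378966/550579835 + 9045) = 1/(4980380986541/550579835) = 550579835/4980380986541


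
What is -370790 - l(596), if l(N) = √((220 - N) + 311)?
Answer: -370790 - I*√65 ≈ -3.7079e+5 - 8.0623*I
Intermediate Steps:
l(N) = √(531 - N)
-370790 - l(596) = -370790 - √(531 - 1*596) = -370790 - √(531 - 596) = -370790 - √(-65) = -370790 - I*√65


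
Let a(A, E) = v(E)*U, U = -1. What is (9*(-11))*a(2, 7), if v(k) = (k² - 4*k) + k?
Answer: 2772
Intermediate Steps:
v(k) = k² - 3*k
a(A, E) = -E*(-3 + E) (a(A, E) = (E*(-3 + E))*(-1) = -E*(-3 + E))
(9*(-11))*a(2, 7) = (9*(-11))*(7*(3 - 1*7)) = -693*(3 - 7) = -693*(-4) = -99*(-28) = 2772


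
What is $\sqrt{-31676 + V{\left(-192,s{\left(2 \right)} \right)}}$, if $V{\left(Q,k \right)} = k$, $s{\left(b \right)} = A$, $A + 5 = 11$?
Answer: $i \sqrt{31670} \approx 177.96 i$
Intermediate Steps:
$A = 6$ ($A = -5 + 11 = 6$)
$s{\left(b \right)} = 6$
$\sqrt{-31676 + V{\left(-192,s{\left(2 \right)} \right)}} = \sqrt{-31676 + 6} = \sqrt{-31670} = i \sqrt{31670}$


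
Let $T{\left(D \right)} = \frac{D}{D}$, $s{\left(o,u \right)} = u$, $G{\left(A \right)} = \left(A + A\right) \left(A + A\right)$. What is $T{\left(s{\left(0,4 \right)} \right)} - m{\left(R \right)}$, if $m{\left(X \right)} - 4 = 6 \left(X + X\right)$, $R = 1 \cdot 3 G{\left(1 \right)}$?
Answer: $-147$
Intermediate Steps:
$G{\left(A \right)} = 4 A^{2}$ ($G{\left(A \right)} = 2 A 2 A = 4 A^{2}$)
$R = 12$ ($R = 1 \cdot 3 \cdot 4 \cdot 1^{2} = 3 \cdot 4 \cdot 1 = 3 \cdot 4 = 12$)
$T{\left(D \right)} = 1$
$m{\left(X \right)} = 4 + 12 X$ ($m{\left(X \right)} = 4 + 6 \left(X + X\right) = 4 + 6 \cdot 2 X = 4 + 12 X$)
$T{\left(s{\left(0,4 \right)} \right)} - m{\left(R \right)} = 1 - \left(4 + 12 \cdot 12\right) = 1 - \left(4 + 144\right) = 1 - 148 = -147$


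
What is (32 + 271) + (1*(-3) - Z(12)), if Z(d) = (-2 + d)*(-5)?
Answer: 350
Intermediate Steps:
Z(d) = 10 - 5*d
(32 + 271) + (1*(-3) - Z(12)) = (32 + 271) + (1*(-3) - (10 - 5*12)) = 303 + (-3 - (10 - 60)) = 303 + (-3 - 1*(-50)) = 303 + (-3 + 50) = 303 + 47 = 350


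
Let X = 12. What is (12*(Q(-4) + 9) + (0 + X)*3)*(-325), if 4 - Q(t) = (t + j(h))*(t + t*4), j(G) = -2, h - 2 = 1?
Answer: 405600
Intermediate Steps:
h = 3 (h = 2 + 1 = 3)
Q(t) = 4 - 5*t*(-2 + t) (Q(t) = 4 - (t - 2)*(t + t*4) = 4 - (-2 + t)*(t + 4*t) = 4 - (-2 + t)*5*t = 4 - 5*t*(-2 + t))
(12*(Q(-4) + 9) + (0 + X)*3)*(-325) = (12*((4 - 5*(-4)**2 + 10*(-4)) + 9) + (0 + 12)*3)*(-325) = (12*((4 - 5*16 - 40) + 9) + 12*3)*(-325) = (12*((4 - 80 - 40) + 9) + 36)*(-325) = (12*(-116 + 9) + 36)*(-325) = (12*(-107) + 36)*(-325) = (-1284 + 36)*(-325) = -1248*(-325) = 405600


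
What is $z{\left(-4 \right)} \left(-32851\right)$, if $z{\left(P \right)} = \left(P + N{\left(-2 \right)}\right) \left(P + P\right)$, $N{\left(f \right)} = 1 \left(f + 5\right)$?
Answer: $-262808$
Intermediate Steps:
$N{\left(f \right)} = 5 + f$ ($N{\left(f \right)} = 1 \left(5 + f\right) = 5 + f$)
$z{\left(P \right)} = 2 P \left(3 + P\right)$ ($z{\left(P \right)} = \left(P + \left(5 - 2\right)\right) \left(P + P\right) = \left(P + 3\right) 2 P = \left(3 + P\right) 2 P = 2 P \left(3 + P\right)$)
$z{\left(-4 \right)} \left(-32851\right) = 2 \left(-4\right) \left(3 - 4\right) \left(-32851\right) = 2 \left(-4\right) \left(-1\right) \left(-32851\right) = 8 \left(-32851\right) = -262808$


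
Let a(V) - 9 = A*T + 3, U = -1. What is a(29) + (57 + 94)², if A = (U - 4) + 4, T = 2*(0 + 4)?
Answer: 22805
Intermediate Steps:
T = 8 (T = 2*4 = 8)
A = -1 (A = (-1 - 4) + 4 = -5 + 4 = -1)
a(V) = 4 (a(V) = 9 + (-1*8 + 3) = 9 + (-8 + 3) = 9 - 5 = 4)
a(29) + (57 + 94)² = 4 + (57 + 94)² = 4 + 151² = 4 + 22801 = 22805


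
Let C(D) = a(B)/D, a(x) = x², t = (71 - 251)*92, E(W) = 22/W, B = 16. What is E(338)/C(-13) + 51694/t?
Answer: -10763737/3444480 ≈ -3.1249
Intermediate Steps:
t = -16560 (t = -180*92 = -16560)
C(D) = 256/D (C(D) = 16²/D = 256/D)
E(338)/C(-13) + 51694/t = (22/338)/((256/(-13))) + 51694/(-16560) = (22*(1/338))/((256*(-1/13))) + 51694*(-1/16560) = 11/(169*(-256/13)) - 25847/8280 = (11/169)*(-13/256) - 25847/8280 = -11/3328 - 25847/8280 = -10763737/3444480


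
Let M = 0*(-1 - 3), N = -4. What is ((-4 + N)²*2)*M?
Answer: 0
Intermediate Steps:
M = 0 (M = 0*(-4) = 0)
((-4 + N)²*2)*M = ((-4 - 4)²*2)*0 = ((-8)²*2)*0 = (64*2)*0 = 128*0 = 0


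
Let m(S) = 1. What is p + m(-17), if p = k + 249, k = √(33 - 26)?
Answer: 250 + √7 ≈ 252.65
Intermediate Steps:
k = √7 ≈ 2.6458
p = 249 + √7 (p = √7 + 249 = 249 + √7 ≈ 251.65)
p + m(-17) = (249 + √7) + 1 = 250 + √7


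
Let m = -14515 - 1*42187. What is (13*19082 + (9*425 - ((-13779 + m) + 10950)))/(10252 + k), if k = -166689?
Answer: -311422/156437 ≈ -1.9907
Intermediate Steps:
m = -56702 (m = -14515 - 42187 = -56702)
(13*19082 + (9*425 - ((-13779 + m) + 10950)))/(10252 + k) = (13*19082 + (9*425 - ((-13779 - 56702) + 10950)))/(10252 - 166689) = (248066 + (3825 - (-70481 + 10950)))/(-156437) = (248066 + (3825 - 1*(-59531)))*(-1/156437) = (248066 + (3825 + 59531))*(-1/156437) = (248066 + 63356)*(-1/156437) = 311422*(-1/156437) = -311422/156437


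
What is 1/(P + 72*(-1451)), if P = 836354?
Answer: 1/731882 ≈ 1.3663e-6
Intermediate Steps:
1/(P + 72*(-1451)) = 1/(836354 + 72*(-1451)) = 1/(836354 - 104472) = 1/731882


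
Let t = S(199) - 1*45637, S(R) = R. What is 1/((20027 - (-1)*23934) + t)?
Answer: -1/1477 ≈ -0.00067705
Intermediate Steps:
t = -45438 (t = 199 - 1*45637 = 199 - 45637 = -45438)
1/((20027 - (-1)*23934) + t) = 1/((20027 - (-1)*23934) - 45438) = 1/((20027 - 1*(-23934)) - 45438) = 1/((20027 + 23934) - 45438) = 1/(43961 - 45438) = 1/(-1477) = -1/1477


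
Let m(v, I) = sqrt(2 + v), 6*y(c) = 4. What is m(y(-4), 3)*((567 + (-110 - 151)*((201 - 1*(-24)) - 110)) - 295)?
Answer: -59486*sqrt(6)/3 ≈ -48570.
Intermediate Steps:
y(c) = 2/3 (y(c) = (1/6)*4 = 2/3)
m(y(-4), 3)*((567 + (-110 - 151)*((201 - 1*(-24)) - 110)) - 295) = sqrt(2 + 2/3)*((567 + (-110 - 151)*((201 - 1*(-24)) - 110)) - 295) = sqrt(8/3)*((567 - 261*((201 + 24) - 110)) - 295) = (2*sqrt(6)/3)*((567 - 261*(225 - 110)) - 295) = (2*sqrt(6)/3)*((567 - 261*115) - 295) = (2*sqrt(6)/3)*((567 - 30015) - 295) = (2*sqrt(6)/3)*(-29448 - 295) = (2*sqrt(6)/3)*(-29743) = -59486*sqrt(6)/3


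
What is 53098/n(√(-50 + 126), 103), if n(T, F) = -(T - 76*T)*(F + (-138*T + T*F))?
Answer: -371686/1237365 - 2734547*√19/117549675 ≈ -0.40179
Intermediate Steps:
n(T, F) = 75*T*(F - 138*T + F*T) (n(T, F) = -(-75*T)*(F + (-138*T + F*T)) = -(-75*T)*(F - 138*T + F*T) = -(-75)*T*(F - 138*T + F*T) = 75*T*(F - 138*T + F*T))
53098/n(√(-50 + 126), 103) = 53098/((75*√(-50 + 126)*(103 - 138*√(-50 + 126) + 103*√(-50 + 126)))) = 53098/((75*√76*(103 - 276*√19 + 103*√76))) = 53098/((75*(2*√19)*(103 - 276*√19 + 103*(2*√19)))) = 53098/((75*(2*√19)*(103 - 276*√19 + 206*√19))) = 53098/((75*(2*√19)*(103 - 70*√19))) = 53098/((150*√19*(103 - 70*√19))) = 53098*(√19/(2850*(103 - 70*√19))) = 26549*√19/(1425*(103 - 70*√19))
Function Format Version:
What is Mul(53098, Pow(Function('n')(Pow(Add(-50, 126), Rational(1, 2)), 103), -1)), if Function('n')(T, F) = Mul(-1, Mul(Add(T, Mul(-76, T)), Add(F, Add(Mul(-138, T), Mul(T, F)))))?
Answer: Add(Rational(-371686, 1237365), Mul(Rational(-2734547, 117549675), Pow(19, Rational(1, 2)))) ≈ -0.40179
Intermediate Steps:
Function('n')(T, F) = Mul(75, T, Add(F, Mul(-138, T), Mul(F, T))) (Function('n')(T, F) = Mul(-1, Mul(Mul(-75, T), Add(F, Add(Mul(-138, T), Mul(F, T))))) = Mul(-1, Mul(Mul(-75, T), Add(F, Mul(-138, T), Mul(F, T)))) = Mul(-1, Mul(-75, T, Add(F, Mul(-138, T), Mul(F, T)))) = Mul(75, T, Add(F, Mul(-138, T), Mul(F, T))))
Mul(53098, Pow(Function('n')(Pow(Add(-50, 126), Rational(1, 2)), 103), -1)) = Mul(53098, Pow(Mul(75, Pow(Add(-50, 126), Rational(1, 2)), Add(103, Mul(-138, Pow(Add(-50, 126), Rational(1, 2))), Mul(103, Pow(Add(-50, 126), Rational(1, 2))))), -1)) = Mul(53098, Pow(Mul(75, Pow(76, Rational(1, 2)), Add(103, Mul(-138, Pow(76, Rational(1, 2))), Mul(103, Pow(76, Rational(1, 2))))), -1)) = Mul(53098, Pow(Mul(75, Mul(2, Pow(19, Rational(1, 2))), Add(103, Mul(-138, Mul(2, Pow(19, Rational(1, 2)))), Mul(103, Mul(2, Pow(19, Rational(1, 2)))))), -1)) = Mul(53098, Pow(Mul(75, Mul(2, Pow(19, Rational(1, 2))), Add(103, Mul(-276, Pow(19, Rational(1, 2))), Mul(206, Pow(19, Rational(1, 2))))), -1)) = Mul(53098, Pow(Mul(75, Mul(2, Pow(19, Rational(1, 2))), Add(103, Mul(-70, Pow(19, Rational(1, 2))))), -1)) = Mul(53098, Pow(Mul(150, Pow(19, Rational(1, 2)), Add(103, Mul(-70, Pow(19, Rational(1, 2))))), -1)) = Mul(53098, Mul(Rational(1, 2850), Pow(19, Rational(1, 2)), Pow(Add(103, Mul(-70, Pow(19, Rational(1, 2)))), -1))) = Mul(Rational(26549, 1425), Pow(19, Rational(1, 2)), Pow(Add(103, Mul(-70, Pow(19, Rational(1, 2)))), -1))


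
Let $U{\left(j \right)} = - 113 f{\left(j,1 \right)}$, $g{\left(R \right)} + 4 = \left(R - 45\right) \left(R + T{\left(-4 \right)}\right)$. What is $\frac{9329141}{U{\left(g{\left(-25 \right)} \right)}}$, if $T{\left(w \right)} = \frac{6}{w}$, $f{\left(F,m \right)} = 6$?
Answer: $- \frac{9329141}{678} \approx -13760.0$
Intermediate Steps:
$g{\left(R \right)} = -4 + \left(-45 + R\right) \left(- \frac{3}{2} + R\right)$ ($g{\left(R \right)} = -4 + \left(R - 45\right) \left(R + \frac{6}{-4}\right) = -4 + \left(-45 + R\right) \left(R + 6 \left(- \frac{1}{4}\right)\right) = -4 + \left(-45 + R\right) \left(R - \frac{3}{2}\right) = -4 + \left(-45 + R\right) \left(- \frac{3}{2} + R\right)$)
$U{\left(j \right)} = -678$ ($U{\left(j \right)} = \left(-113\right) 6 = -678$)
$\frac{9329141}{U{\left(g{\left(-25 \right)} \right)}} = \frac{9329141}{-678} = 9329141 \left(- \frac{1}{678}\right) = - \frac{9329141}{678}$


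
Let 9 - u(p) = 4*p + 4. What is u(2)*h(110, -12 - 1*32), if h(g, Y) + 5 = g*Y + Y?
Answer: 14667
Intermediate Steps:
u(p) = 5 - 4*p (u(p) = 9 - (4*p + 4) = 9 - (4 + 4*p) = 9 + (-4 - 4*p) = 5 - 4*p)
h(g, Y) = -5 + Y + Y*g (h(g, Y) = -5 + (g*Y + Y) = -5 + (Y*g + Y) = -5 + (Y + Y*g) = -5 + Y + Y*g)
u(2)*h(110, -12 - 1*32) = (5 - 4*2)*(-5 + (-12 - 1*32) + (-12 - 1*32)*110) = (5 - 8)*(-5 + (-12 - 32) + (-12 - 32)*110) = -3*(-5 - 44 - 44*110) = -3*(-5 - 44 - 4840) = -3*(-4889) = 14667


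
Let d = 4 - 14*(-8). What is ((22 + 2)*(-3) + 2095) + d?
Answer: 2139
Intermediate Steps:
d = 116 (d = 4 + 112 = 116)
((22 + 2)*(-3) + 2095) + d = ((22 + 2)*(-3) + 2095) + 116 = (24*(-3) + 2095) + 116 = (-72 + 2095) + 116 = 2023 + 116 = 2139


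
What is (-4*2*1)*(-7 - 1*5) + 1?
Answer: 97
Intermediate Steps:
(-4*2*1)*(-7 - 1*5) + 1 = (-8*1)*(-7 - 5) + 1 = -8*(-12) + 1 = 96 + 1 = 97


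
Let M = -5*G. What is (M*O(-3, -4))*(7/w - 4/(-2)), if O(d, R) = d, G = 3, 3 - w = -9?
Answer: 465/4 ≈ 116.25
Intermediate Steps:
w = 12 (w = 3 - 1*(-9) = 3 + 9 = 12)
M = -15 (M = -5*3 = -1*15 = -15)
(M*O(-3, -4))*(7/w - 4/(-2)) = (-15*(-3))*(7/12 - 4/(-2)) = 45*(7*(1/12) - 4*(-½)) = 45*(7/12 + 2) = 45*(31/12) = 465/4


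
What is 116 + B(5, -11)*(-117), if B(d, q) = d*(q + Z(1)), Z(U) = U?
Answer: 5966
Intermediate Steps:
B(d, q) = d*(1 + q) (B(d, q) = d*(q + 1) = d*(1 + q))
116 + B(5, -11)*(-117) = 116 + (5*(1 - 11))*(-117) = 116 + (5*(-10))*(-117) = 116 - 50*(-117) = 116 + 5850 = 5966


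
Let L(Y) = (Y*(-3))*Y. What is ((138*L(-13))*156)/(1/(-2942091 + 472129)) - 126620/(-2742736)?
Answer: 18485275664566453223/685684 ≈ 2.6959e+13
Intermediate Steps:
L(Y) = -3*Y**2 (L(Y) = (-3*Y)*Y = -3*Y**2)
((138*L(-13))*156)/(1/(-2942091 + 472129)) - 126620/(-2742736) = ((138*(-3*(-13)**2))*156)/(1/(-2942091 + 472129)) - 126620/(-2742736) = ((138*(-3*169))*156)/(1/(-2469962)) - 126620*(-1/2742736) = ((138*(-507))*156)/(-1/2469962) + 31655/685684 = -69966*156*(-2469962) + 31655/685684 = -10914696*(-2469962) + 31655/685684 = 26958884361552 + 31655/685684 = 18485275664566453223/685684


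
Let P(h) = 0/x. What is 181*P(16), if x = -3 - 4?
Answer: 0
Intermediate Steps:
x = -7
P(h) = 0 (P(h) = 0/(-7) = 0*(-⅐) = 0)
181*P(16) = 181*0 = 0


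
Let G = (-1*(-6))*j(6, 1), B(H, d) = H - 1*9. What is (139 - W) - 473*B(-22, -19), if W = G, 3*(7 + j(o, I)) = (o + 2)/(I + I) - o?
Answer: 14848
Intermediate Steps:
j(o, I) = -7 - o/3 + (2 + o)/(6*I) (j(o, I) = -7 + ((o + 2)/(I + I) - o)/3 = -7 + ((2 + o)/((2*I)) - o)/3 = -7 + ((2 + o)*(1/(2*I)) - o)/3 = -7 + ((2 + o)/(2*I) - o)/3 = -7 + (-o + (2 + o)/(2*I))/3 = -7 + (-o/3 + (2 + o)/(6*I)) = -7 - o/3 + (2 + o)/(6*I))
B(H, d) = -9 + H (B(H, d) = H - 9 = -9 + H)
G = -46 (G = (-1*(-6))*((1/6)*(2 + 6 - 2*1*(21 + 6))/1) = 6*((1/6)*1*(2 + 6 - 2*1*27)) = 6*((1/6)*1*(2 + 6 - 54)) = 6*((1/6)*1*(-46)) = 6*(-23/3) = -46)
W = -46
(139 - W) - 473*B(-22, -19) = (139 - 1*(-46)) - 473*(-9 - 22) = (139 + 46) - 473*(-31) = 185 + 14663 = 14848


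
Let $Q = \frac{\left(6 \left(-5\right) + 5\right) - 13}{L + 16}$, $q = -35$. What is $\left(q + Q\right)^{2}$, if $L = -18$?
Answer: $256$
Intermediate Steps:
$Q = 19$ ($Q = \frac{\left(6 \left(-5\right) + 5\right) - 13}{-18 + 16} = \frac{\left(-30 + 5\right) - 13}{-2} = \left(-25 - 13\right) \left(- \frac{1}{2}\right) = \left(-38\right) \left(- \frac{1}{2}\right) = 19$)
$\left(q + Q\right)^{2} = \left(-35 + 19\right)^{2} = \left(-16\right)^{2} = 256$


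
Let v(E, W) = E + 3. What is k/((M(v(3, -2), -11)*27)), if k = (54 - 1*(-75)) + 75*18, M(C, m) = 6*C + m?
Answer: 493/225 ≈ 2.1911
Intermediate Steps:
v(E, W) = 3 + E
M(C, m) = m + 6*C
k = 1479 (k = (54 + 75) + 1350 = 129 + 1350 = 1479)
k/((M(v(3, -2), -11)*27)) = 1479/(((-11 + 6*(3 + 3))*27)) = 1479/(((-11 + 6*6)*27)) = 1479/(((-11 + 36)*27)) = 1479/((25*27)) = 1479/675 = 1479*(1/675) = 493/225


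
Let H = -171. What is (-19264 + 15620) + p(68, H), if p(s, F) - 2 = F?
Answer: -3813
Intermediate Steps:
p(s, F) = 2 + F
(-19264 + 15620) + p(68, H) = (-19264 + 15620) + (2 - 171) = -3644 - 169 = -3813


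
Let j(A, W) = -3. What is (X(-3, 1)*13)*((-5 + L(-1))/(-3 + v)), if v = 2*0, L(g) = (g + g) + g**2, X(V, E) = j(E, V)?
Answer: -78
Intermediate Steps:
X(V, E) = -3
L(g) = g**2 + 2*g (L(g) = 2*g + g**2 = g**2 + 2*g)
v = 0
(X(-3, 1)*13)*((-5 + L(-1))/(-3 + v)) = (-3*13)*((-5 - (2 - 1))/(-3 + 0)) = -39*(-5 - 1*1)/(-3) = -39*(-5 - 1)*(-1)/3 = -(-234)*(-1)/3 = -39*2 = -78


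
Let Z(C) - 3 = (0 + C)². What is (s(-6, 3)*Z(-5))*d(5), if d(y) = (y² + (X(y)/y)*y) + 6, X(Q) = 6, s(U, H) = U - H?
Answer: -9324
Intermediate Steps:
Z(C) = 3 + C² (Z(C) = 3 + (0 + C)² = 3 + C²)
d(y) = 12 + y² (d(y) = (y² + (6/y)*y) + 6 = (y² + 6) + 6 = (6 + y²) + 6 = 12 + y²)
(s(-6, 3)*Z(-5))*d(5) = ((-6 - 1*3)*(3 + (-5)²))*(12 + 5²) = ((-6 - 3)*(3 + 25))*(12 + 25) = -9*28*37 = -252*37 = -9324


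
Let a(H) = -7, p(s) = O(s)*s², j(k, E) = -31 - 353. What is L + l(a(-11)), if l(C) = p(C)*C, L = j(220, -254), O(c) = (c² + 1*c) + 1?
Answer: -15133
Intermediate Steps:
O(c) = 1 + c + c² (O(c) = (c² + c) + 1 = (c + c²) + 1 = 1 + c + c²)
j(k, E) = -384
p(s) = s²*(1 + s + s²) (p(s) = (1 + s + s²)*s² = s²*(1 + s + s²))
L = -384
l(C) = C³*(1 + C + C²) (l(C) = (C²*(1 + C + C²))*C = C³*(1 + C + C²))
L + l(a(-11)) = -384 + (-7)³*(1 - 7 + (-7)²) = -384 - 343*(1 - 7 + 49) = -384 - 343*43 = -384 - 14749 = -15133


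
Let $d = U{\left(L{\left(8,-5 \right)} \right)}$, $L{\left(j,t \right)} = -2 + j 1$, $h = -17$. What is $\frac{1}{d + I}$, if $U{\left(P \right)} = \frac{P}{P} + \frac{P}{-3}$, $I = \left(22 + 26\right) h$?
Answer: $- \frac{1}{817} \approx -0.001224$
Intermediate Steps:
$L{\left(j,t \right)} = -2 + j$
$I = -816$ ($I = \left(22 + 26\right) \left(-17\right) = 48 \left(-17\right) = -816$)
$U{\left(P \right)} = 1 - \frac{P}{3}$ ($U{\left(P \right)} = 1 + P \left(- \frac{1}{3}\right) = 1 - \frac{P}{3}$)
$d = -1$ ($d = 1 - \frac{-2 + 8}{3} = 1 - 2 = -1$)
$\frac{1}{d + I} = \frac{1}{-1 - 816} = \frac{1}{-817} = - \frac{1}{817}$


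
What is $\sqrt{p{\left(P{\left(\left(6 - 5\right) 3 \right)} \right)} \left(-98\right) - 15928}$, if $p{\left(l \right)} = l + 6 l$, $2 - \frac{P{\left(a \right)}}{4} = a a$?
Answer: $4 \sqrt{205} \approx 57.271$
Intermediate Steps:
$P{\left(a \right)} = 8 - 4 a^{2}$ ($P{\left(a \right)} = 8 - 4 a a = 8 - 4 a^{2}$)
$p{\left(l \right)} = 7 l$
$\sqrt{p{\left(P{\left(\left(6 - 5\right) 3 \right)} \right)} \left(-98\right) - 15928} = \sqrt{7 \left(8 - 4 \left(\left(6 - 5\right) 3\right)^{2}\right) \left(-98\right) - 15928} = \sqrt{7 \left(8 - 4 \left(1 \cdot 3\right)^{2}\right) \left(-98\right) - 15928} = \sqrt{7 \left(8 - 4 \cdot 3^{2}\right) \left(-98\right) - 15928} = \sqrt{7 \left(8 - 36\right) \left(-98\right) - 15928} = \sqrt{7 \left(-28\right) \left(-98\right) - 15928} = \sqrt{\left(-196\right) \left(-98\right) - 15928} = \sqrt{19208 - 15928} = \sqrt{3280} = 4 \sqrt{205}$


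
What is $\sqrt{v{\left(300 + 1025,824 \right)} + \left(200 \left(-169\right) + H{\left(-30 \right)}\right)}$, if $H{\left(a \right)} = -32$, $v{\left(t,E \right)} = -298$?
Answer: $i \sqrt{34130} \approx 184.74 i$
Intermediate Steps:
$\sqrt{v{\left(300 + 1025,824 \right)} + \left(200 \left(-169\right) + H{\left(-30 \right)}\right)} = \sqrt{-298 + \left(200 \left(-169\right) - 32\right)} = \sqrt{-298 - 33832} = \sqrt{-34130} = i \sqrt{34130}$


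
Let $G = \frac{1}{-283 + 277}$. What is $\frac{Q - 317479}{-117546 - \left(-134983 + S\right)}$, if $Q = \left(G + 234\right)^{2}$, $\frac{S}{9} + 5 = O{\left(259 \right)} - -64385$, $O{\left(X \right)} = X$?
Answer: $\frac{9460835}{20315304} \approx 0.4657$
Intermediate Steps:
$S = 581751$ ($S = -45 + 9 \left(259 - -64385\right) = -45 + 9 \left(259 + 64385\right) = -45 + 9 \cdot 64644 = -45 + 581796 = 581751$)
$G = - \frac{1}{6}$ ($G = \frac{1}{-6} = - \frac{1}{6} \approx -0.16667$)
$Q = \frac{1968409}{36}$ ($Q = \left(- \frac{1}{6} + 234\right)^{2} = \left(\frac{1403}{6}\right)^{2} = \frac{1968409}{36} \approx 54678.0$)
$\frac{Q - 317479}{-117546 - \left(-134983 + S\right)} = \frac{\frac{1968409}{36} - 317479}{-117546 + \left(134983 - 581751\right)} = - \frac{9460835}{36 \left(-117546 + \left(134983 - 581751\right)\right)} = - \frac{9460835}{36 \left(-117546 - 446768\right)} = - \frac{9460835}{36 \left(-564314\right)} = \left(- \frac{9460835}{36}\right) \left(- \frac{1}{564314}\right) = \frac{9460835}{20315304}$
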